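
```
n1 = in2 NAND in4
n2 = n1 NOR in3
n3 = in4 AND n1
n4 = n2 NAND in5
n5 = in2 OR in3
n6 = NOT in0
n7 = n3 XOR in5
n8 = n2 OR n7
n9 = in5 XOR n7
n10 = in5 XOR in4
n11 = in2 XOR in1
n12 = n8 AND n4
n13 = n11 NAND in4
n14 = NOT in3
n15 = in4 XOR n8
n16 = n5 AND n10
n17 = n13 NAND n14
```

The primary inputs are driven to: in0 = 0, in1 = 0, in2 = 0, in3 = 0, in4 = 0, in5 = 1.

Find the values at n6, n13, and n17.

n6 = 1, n13 = 1, n17 = 0

n6 = NOT in0 = NOT 0 = 1
n11 = in2 XOR in1 = 0 XOR 0 = 0
n13 = n11 NAND in4 = 0 NAND 0 = 1
n14 = NOT in3 = NOT 0 = 1
n17 = n13 NAND n14 = 1 NAND 1 = 0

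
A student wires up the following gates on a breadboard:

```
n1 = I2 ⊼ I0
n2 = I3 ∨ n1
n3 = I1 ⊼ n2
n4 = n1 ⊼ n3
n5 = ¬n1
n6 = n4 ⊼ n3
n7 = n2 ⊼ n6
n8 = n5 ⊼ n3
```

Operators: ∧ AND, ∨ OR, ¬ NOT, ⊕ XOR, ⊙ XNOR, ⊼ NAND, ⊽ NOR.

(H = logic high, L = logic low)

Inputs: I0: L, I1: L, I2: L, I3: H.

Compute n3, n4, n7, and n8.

n1 = I2 NAND I0 = L NAND L = H
n2 = I3 OR n1 = H OR H = H
n3 = I1 NAND n2 = L NAND H = H
n4 = n1 NAND n3 = H NAND H = L
n5 = NOT n1 = NOT H = L
n6 = n4 NAND n3 = L NAND H = H
n7 = n2 NAND n6 = H NAND H = L
n8 = n5 NAND n3 = L NAND H = H

n3 = H, n4 = L, n7 = L, n8 = H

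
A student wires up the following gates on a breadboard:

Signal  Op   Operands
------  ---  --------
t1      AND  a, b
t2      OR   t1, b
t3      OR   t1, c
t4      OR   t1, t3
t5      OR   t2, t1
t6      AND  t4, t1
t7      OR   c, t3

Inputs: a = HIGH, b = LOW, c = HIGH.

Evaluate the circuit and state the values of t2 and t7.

t2 = LOW, t7 = HIGH

t1 = a AND b = HIGH AND LOW = LOW
t2 = t1 OR b = LOW OR LOW = LOW
t3 = t1 OR c = LOW OR HIGH = HIGH
t7 = c OR t3 = HIGH OR HIGH = HIGH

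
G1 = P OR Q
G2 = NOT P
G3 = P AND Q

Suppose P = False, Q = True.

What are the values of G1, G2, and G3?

G1 = False OR True = True
G2 = NOT False = True
G3 = False AND True = False

G1 = True  G2 = True  G3 = False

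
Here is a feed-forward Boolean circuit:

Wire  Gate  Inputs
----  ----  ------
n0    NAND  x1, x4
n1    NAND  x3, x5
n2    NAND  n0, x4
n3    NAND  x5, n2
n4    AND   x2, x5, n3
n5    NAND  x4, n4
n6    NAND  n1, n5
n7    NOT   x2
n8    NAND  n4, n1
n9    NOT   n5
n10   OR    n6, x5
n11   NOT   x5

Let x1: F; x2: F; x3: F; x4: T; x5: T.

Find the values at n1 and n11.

n1 = x3 NAND x5 = F NAND T = T
n11 = NOT x5 = NOT T = F

n1 = T; n11 = F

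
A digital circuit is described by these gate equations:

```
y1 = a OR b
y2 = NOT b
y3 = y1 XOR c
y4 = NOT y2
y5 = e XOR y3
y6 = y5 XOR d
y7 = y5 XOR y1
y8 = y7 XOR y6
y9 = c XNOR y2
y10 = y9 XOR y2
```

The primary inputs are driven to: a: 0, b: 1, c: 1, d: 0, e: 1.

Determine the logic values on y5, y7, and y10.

y1 = a OR b = 0 OR 1 = 1
y2 = NOT b = NOT 1 = 0
y3 = y1 XOR c = 1 XOR 1 = 0
y5 = e XOR y3 = 1 XOR 0 = 1
y7 = y5 XOR y1 = 1 XOR 1 = 0
y9 = c XNOR y2 = 1 XNOR 0 = 0
y10 = y9 XOR y2 = 0 XOR 0 = 0

y5 = 1; y7 = 0; y10 = 0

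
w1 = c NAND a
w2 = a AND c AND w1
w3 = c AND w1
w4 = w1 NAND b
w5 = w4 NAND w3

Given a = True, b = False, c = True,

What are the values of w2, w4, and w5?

w2 = False; w4 = True; w5 = True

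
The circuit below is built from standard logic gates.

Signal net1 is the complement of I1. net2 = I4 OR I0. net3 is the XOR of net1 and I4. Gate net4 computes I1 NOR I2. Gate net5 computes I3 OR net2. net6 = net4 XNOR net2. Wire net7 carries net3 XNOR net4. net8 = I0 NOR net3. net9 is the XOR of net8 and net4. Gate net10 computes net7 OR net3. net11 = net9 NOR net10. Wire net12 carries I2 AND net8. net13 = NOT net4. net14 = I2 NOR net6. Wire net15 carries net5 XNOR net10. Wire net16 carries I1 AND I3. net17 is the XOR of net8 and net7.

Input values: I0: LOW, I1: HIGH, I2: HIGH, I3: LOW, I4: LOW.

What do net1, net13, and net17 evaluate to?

net1 = LOW, net13 = HIGH, net17 = LOW

net1 = NOT I1 = NOT HIGH = LOW
net3 = net1 XOR I4 = LOW XOR LOW = LOW
net4 = I1 NOR I2 = HIGH NOR HIGH = LOW
net7 = net3 XNOR net4 = LOW XNOR LOW = HIGH
net8 = I0 NOR net3 = LOW NOR LOW = HIGH
net13 = NOT net4 = NOT LOW = HIGH
net17 = net8 XOR net7 = HIGH XOR HIGH = LOW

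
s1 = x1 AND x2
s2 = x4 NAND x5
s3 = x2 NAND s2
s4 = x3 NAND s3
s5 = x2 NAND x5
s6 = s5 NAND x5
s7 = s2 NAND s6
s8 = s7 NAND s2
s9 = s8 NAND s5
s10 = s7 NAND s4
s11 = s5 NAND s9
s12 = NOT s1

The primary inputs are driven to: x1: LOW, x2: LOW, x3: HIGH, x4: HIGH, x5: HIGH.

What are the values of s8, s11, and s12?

s8 = HIGH  s11 = HIGH  s12 = HIGH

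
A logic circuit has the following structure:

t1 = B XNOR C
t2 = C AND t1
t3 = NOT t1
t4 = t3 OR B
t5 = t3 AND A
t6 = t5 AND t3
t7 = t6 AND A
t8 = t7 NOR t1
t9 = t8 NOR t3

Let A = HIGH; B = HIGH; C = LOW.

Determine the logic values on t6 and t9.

t1 = B XNOR C = HIGH XNOR LOW = LOW
t3 = NOT t1 = NOT LOW = HIGH
t5 = t3 AND A = HIGH AND HIGH = HIGH
t6 = t5 AND t3 = HIGH AND HIGH = HIGH
t7 = t6 AND A = HIGH AND HIGH = HIGH
t8 = t7 NOR t1 = HIGH NOR LOW = LOW
t9 = t8 NOR t3 = LOW NOR HIGH = LOW

t6 = HIGH  t9 = LOW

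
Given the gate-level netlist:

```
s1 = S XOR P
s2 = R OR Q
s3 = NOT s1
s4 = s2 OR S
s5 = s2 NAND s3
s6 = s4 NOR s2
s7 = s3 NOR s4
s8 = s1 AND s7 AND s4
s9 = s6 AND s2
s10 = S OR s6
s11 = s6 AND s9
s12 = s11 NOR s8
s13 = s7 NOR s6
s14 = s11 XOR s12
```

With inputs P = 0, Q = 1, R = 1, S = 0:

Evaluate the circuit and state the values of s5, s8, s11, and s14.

s1 = S XOR P = 0 XOR 0 = 0
s2 = R OR Q = 1 OR 1 = 1
s3 = NOT s1 = NOT 0 = 1
s4 = s2 OR S = 1 OR 0 = 1
s5 = s2 NAND s3 = 1 NAND 1 = 0
s6 = s4 NOR s2 = 1 NOR 1 = 0
s7 = s3 NOR s4 = 1 NOR 1 = 0
s8 = s1 AND s7 AND s4 = 0 AND 0 AND 1 = 0
s9 = s6 AND s2 = 0 AND 1 = 0
s11 = s6 AND s9 = 0 AND 0 = 0
s12 = s11 NOR s8 = 0 NOR 0 = 1
s14 = s11 XOR s12 = 0 XOR 1 = 1

s5 = 0; s8 = 0; s11 = 0; s14 = 1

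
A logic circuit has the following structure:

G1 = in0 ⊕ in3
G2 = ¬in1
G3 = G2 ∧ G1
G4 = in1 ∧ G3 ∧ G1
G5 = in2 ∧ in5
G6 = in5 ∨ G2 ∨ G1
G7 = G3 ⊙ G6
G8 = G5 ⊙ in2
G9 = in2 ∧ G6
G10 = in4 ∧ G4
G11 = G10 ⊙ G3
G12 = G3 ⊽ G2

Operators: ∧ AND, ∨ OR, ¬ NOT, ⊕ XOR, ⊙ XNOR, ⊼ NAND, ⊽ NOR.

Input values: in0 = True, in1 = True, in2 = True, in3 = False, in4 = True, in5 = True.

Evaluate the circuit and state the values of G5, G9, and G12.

G1 = in0 XOR in3 = True XOR False = True
G2 = NOT in1 = NOT True = False
G3 = G2 AND G1 = False AND True = False
G5 = in2 AND in5 = True AND True = True
G6 = in5 OR G2 OR G1 = True OR False OR True = True
G9 = in2 AND G6 = True AND True = True
G12 = G3 NOR G2 = False NOR False = True

G5 = True  G9 = True  G12 = True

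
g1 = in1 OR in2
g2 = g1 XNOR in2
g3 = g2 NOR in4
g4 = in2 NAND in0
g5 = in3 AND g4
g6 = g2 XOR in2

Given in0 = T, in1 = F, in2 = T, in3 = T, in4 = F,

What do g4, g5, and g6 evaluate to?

g1 = in1 OR in2 = F OR T = T
g2 = g1 XNOR in2 = T XNOR T = T
g4 = in2 NAND in0 = T NAND T = F
g5 = in3 AND g4 = T AND F = F
g6 = g2 XOR in2 = T XOR T = F

g4 = F  g5 = F  g6 = F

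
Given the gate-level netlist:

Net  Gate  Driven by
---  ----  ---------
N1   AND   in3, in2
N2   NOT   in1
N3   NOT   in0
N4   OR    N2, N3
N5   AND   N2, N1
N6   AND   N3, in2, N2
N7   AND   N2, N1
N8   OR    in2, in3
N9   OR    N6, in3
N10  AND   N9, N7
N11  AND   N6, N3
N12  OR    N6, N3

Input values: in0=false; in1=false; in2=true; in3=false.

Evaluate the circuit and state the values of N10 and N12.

N10 = false, N12 = true

N1 = in3 AND in2 = false AND true = false
N2 = NOT in1 = NOT false = true
N3 = NOT in0 = NOT false = true
N6 = N3 AND in2 AND N2 = true AND true AND true = true
N7 = N2 AND N1 = true AND false = false
N9 = N6 OR in3 = true OR false = true
N10 = N9 AND N7 = true AND false = false
N12 = N6 OR N3 = true OR true = true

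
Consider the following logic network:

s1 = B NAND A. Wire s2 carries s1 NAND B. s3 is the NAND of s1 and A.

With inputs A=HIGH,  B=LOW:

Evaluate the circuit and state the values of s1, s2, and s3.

s1 = B NAND A = LOW NAND HIGH = HIGH
s2 = s1 NAND B = HIGH NAND LOW = HIGH
s3 = s1 NAND A = HIGH NAND HIGH = LOW

s1 = HIGH; s2 = HIGH; s3 = LOW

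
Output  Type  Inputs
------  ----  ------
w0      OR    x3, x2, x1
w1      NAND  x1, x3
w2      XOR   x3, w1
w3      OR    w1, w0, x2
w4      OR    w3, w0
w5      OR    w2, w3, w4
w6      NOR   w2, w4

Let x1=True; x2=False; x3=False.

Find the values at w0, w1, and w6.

w0 = x3 OR x2 OR x1 = False OR False OR True = True
w1 = x1 NAND x3 = True NAND False = True
w2 = x3 XOR w1 = False XOR True = True
w3 = w1 OR w0 OR x2 = True OR True OR False = True
w4 = w3 OR w0 = True OR True = True
w6 = w2 NOR w4 = True NOR True = False

w0 = True, w1 = True, w6 = False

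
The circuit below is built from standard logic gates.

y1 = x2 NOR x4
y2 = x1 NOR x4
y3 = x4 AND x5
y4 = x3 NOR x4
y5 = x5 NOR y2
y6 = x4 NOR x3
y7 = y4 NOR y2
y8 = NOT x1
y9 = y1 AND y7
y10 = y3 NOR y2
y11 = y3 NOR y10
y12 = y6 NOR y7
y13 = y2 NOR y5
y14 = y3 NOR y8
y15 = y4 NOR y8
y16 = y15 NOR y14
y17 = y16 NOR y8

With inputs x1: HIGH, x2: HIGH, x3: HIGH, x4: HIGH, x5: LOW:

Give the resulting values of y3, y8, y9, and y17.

y1 = x2 NOR x4 = HIGH NOR HIGH = LOW
y2 = x1 NOR x4 = HIGH NOR HIGH = LOW
y3 = x4 AND x5 = HIGH AND LOW = LOW
y4 = x3 NOR x4 = HIGH NOR HIGH = LOW
y7 = y4 NOR y2 = LOW NOR LOW = HIGH
y8 = NOT x1 = NOT HIGH = LOW
y9 = y1 AND y7 = LOW AND HIGH = LOW
y14 = y3 NOR y8 = LOW NOR LOW = HIGH
y15 = y4 NOR y8 = LOW NOR LOW = HIGH
y16 = y15 NOR y14 = HIGH NOR HIGH = LOW
y17 = y16 NOR y8 = LOW NOR LOW = HIGH

y3 = LOW, y8 = LOW, y9 = LOW, y17 = HIGH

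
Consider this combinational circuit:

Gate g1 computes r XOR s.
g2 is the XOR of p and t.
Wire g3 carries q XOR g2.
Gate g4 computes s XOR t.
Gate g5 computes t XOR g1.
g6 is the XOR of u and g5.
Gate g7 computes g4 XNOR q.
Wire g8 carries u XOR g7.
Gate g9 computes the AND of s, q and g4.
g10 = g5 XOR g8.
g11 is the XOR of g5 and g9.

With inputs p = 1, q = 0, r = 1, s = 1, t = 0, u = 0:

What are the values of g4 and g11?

g1 = r XOR s = 1 XOR 1 = 0
g4 = s XOR t = 1 XOR 0 = 1
g5 = t XOR g1 = 0 XOR 0 = 0
g9 = s AND q AND g4 = 1 AND 0 AND 1 = 0
g11 = g5 XOR g9 = 0 XOR 0 = 0

g4 = 1, g11 = 0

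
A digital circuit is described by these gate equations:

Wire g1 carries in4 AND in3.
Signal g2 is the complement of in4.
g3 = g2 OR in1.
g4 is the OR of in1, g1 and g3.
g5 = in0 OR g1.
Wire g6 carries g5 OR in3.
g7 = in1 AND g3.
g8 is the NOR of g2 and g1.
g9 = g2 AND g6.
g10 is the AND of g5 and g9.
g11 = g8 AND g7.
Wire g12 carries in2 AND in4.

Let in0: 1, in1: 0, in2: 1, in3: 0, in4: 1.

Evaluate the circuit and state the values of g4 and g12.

g1 = in4 AND in3 = 1 AND 0 = 0
g2 = NOT in4 = NOT 1 = 0
g3 = g2 OR in1 = 0 OR 0 = 0
g4 = in1 OR g1 OR g3 = 0 OR 0 OR 0 = 0
g12 = in2 AND in4 = 1 AND 1 = 1

g4 = 0, g12 = 1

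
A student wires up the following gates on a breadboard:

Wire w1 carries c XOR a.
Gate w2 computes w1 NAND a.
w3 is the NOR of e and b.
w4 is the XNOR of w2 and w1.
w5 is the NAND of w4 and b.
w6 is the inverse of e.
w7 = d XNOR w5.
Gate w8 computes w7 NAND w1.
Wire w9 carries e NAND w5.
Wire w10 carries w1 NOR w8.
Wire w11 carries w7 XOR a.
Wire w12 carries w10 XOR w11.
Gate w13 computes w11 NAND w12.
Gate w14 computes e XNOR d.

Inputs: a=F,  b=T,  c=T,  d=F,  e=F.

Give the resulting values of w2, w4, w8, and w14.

w1 = c XOR a = T XOR F = T
w2 = w1 NAND a = T NAND F = T
w4 = w2 XNOR w1 = T XNOR T = T
w5 = w4 NAND b = T NAND T = F
w7 = d XNOR w5 = F XNOR F = T
w8 = w7 NAND w1 = T NAND T = F
w14 = e XNOR d = F XNOR F = T

w2 = T  w4 = T  w8 = F  w14 = T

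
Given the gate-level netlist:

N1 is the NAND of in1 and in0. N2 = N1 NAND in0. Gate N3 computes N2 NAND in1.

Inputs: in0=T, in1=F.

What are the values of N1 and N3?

N1 = T; N3 = T

N1 = in1 NAND in0 = F NAND T = T
N2 = N1 NAND in0 = T NAND T = F
N3 = N2 NAND in1 = F NAND F = T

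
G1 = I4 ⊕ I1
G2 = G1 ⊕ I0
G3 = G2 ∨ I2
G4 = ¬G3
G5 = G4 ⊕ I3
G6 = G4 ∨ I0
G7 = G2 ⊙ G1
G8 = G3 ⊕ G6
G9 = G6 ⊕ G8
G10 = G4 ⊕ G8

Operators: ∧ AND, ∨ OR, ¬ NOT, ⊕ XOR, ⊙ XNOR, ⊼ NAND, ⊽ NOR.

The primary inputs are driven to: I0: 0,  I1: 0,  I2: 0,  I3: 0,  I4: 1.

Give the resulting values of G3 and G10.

G3 = 1  G10 = 1

G1 = I4 XOR I1 = 1 XOR 0 = 1
G2 = G1 XOR I0 = 1 XOR 0 = 1
G3 = G2 OR I2 = 1 OR 0 = 1
G4 = NOT G3 = NOT 1 = 0
G6 = G4 OR I0 = 0 OR 0 = 0
G8 = G3 XOR G6 = 1 XOR 0 = 1
G10 = G4 XOR G8 = 0 XOR 1 = 1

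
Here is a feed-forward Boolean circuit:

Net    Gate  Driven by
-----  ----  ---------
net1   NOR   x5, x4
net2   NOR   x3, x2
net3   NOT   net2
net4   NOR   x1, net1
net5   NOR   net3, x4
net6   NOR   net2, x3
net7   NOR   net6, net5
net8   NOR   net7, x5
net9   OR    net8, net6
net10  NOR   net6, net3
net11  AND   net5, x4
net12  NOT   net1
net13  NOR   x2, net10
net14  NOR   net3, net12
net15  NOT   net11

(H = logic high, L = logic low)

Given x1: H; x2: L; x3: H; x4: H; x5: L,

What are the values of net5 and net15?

net2 = x3 NOR x2 = H NOR L = L
net3 = NOT net2 = NOT L = H
net5 = net3 NOR x4 = H NOR H = L
net11 = net5 AND x4 = L AND H = L
net15 = NOT net11 = NOT L = H

net5 = L, net15 = H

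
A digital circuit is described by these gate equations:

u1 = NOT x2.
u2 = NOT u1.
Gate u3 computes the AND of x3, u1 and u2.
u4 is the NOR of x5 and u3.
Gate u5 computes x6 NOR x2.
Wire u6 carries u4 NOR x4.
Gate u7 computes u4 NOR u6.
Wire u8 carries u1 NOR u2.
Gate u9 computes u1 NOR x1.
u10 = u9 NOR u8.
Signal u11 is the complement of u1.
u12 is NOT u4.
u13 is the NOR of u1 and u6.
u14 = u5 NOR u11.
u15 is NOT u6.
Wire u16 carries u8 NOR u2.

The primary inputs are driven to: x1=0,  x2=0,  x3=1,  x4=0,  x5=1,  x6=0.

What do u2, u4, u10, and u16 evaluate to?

u1 = NOT x2 = NOT 0 = 1
u2 = NOT u1 = NOT 1 = 0
u3 = x3 AND u1 AND u2 = 1 AND 1 AND 0 = 0
u4 = x5 NOR u3 = 1 NOR 0 = 0
u8 = u1 NOR u2 = 1 NOR 0 = 0
u9 = u1 NOR x1 = 1 NOR 0 = 0
u10 = u9 NOR u8 = 0 NOR 0 = 1
u16 = u8 NOR u2 = 0 NOR 0 = 1

u2 = 0  u4 = 0  u10 = 1  u16 = 1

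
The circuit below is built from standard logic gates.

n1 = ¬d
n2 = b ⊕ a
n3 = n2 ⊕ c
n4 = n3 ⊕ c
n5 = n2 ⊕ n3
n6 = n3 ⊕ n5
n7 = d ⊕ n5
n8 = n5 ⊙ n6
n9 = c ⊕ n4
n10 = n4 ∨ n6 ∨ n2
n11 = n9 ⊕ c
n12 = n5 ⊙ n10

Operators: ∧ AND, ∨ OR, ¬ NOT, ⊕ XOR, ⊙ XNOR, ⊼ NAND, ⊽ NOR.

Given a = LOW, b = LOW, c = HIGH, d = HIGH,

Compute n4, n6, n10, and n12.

n2 = b XOR a = LOW XOR LOW = LOW
n3 = n2 XOR c = LOW XOR HIGH = HIGH
n4 = n3 XOR c = HIGH XOR HIGH = LOW
n5 = n2 XOR n3 = LOW XOR HIGH = HIGH
n6 = n3 XOR n5 = HIGH XOR HIGH = LOW
n10 = n4 OR n6 OR n2 = LOW OR LOW OR LOW = LOW
n12 = n5 XNOR n10 = HIGH XNOR LOW = LOW

n4 = LOW; n6 = LOW; n10 = LOW; n12 = LOW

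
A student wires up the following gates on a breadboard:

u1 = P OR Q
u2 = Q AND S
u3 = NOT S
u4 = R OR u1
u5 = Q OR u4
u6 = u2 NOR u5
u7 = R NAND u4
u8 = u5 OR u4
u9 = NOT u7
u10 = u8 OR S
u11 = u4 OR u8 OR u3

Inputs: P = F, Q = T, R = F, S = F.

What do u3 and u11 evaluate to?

u3 = T; u11 = T

u1 = P OR Q = F OR T = T
u3 = NOT S = NOT F = T
u4 = R OR u1 = F OR T = T
u5 = Q OR u4 = T OR T = T
u8 = u5 OR u4 = T OR T = T
u11 = u4 OR u8 OR u3 = T OR T OR T = T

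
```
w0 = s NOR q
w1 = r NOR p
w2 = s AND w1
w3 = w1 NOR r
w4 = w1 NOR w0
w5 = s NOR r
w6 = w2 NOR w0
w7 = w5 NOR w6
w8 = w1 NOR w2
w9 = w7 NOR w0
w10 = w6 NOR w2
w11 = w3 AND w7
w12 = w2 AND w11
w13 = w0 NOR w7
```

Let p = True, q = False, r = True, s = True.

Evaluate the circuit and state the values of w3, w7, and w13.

w3 = False, w7 = False, w13 = True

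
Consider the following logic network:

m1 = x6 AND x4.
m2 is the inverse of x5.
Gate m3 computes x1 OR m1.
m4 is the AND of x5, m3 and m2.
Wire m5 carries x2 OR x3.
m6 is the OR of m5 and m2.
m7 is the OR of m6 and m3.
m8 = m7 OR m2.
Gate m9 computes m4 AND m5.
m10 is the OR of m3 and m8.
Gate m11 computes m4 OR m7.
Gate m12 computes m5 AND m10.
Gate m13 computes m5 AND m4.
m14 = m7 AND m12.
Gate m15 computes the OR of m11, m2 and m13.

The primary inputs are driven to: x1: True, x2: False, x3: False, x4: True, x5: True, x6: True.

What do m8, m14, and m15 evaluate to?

m1 = x6 AND x4 = True AND True = True
m2 = NOT x5 = NOT True = False
m3 = x1 OR m1 = True OR True = True
m4 = x5 AND m3 AND m2 = True AND True AND False = False
m5 = x2 OR x3 = False OR False = False
m6 = m5 OR m2 = False OR False = False
m7 = m6 OR m3 = False OR True = True
m8 = m7 OR m2 = True OR False = True
m10 = m3 OR m8 = True OR True = True
m11 = m4 OR m7 = False OR True = True
m12 = m5 AND m10 = False AND True = False
m13 = m5 AND m4 = False AND False = False
m14 = m7 AND m12 = True AND False = False
m15 = m11 OR m2 OR m13 = True OR False OR False = True

m8 = True; m14 = False; m15 = True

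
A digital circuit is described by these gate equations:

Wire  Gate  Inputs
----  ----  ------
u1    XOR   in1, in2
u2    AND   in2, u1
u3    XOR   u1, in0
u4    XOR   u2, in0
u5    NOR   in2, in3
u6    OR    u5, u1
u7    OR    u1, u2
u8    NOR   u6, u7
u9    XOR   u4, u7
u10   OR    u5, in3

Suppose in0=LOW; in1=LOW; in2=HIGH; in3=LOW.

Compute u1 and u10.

u1 = HIGH  u10 = LOW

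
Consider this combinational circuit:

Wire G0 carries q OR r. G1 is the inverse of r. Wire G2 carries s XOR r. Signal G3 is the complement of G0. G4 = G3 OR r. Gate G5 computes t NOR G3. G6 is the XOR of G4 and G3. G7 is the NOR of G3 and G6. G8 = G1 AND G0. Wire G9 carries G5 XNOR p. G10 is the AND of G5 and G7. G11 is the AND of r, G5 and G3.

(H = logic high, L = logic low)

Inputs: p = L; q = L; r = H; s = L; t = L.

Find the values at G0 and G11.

G0 = H, G11 = L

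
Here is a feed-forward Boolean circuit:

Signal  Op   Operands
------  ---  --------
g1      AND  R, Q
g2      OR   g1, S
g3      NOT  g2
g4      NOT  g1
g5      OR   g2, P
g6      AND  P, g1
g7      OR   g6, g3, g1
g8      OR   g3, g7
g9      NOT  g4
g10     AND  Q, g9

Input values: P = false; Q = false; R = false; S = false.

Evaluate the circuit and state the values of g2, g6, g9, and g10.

g2 = false  g6 = false  g9 = false  g10 = false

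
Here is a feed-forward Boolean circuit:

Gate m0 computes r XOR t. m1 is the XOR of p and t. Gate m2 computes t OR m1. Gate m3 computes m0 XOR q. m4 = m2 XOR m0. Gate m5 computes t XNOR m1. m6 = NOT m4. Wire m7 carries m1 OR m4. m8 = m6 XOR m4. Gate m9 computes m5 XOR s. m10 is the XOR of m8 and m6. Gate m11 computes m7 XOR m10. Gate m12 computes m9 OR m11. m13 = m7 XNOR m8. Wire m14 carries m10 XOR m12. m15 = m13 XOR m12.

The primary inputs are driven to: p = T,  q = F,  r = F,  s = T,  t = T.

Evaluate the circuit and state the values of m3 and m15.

m3 = T, m15 = T

m0 = r XOR t = F XOR T = T
m1 = p XOR t = T XOR T = F
m2 = t OR m1 = T OR F = T
m3 = m0 XOR q = T XOR F = T
m4 = m2 XOR m0 = T XOR T = F
m5 = t XNOR m1 = T XNOR F = F
m6 = NOT m4 = NOT F = T
m7 = m1 OR m4 = F OR F = F
m8 = m6 XOR m4 = T XOR F = T
m9 = m5 XOR s = F XOR T = T
m10 = m8 XOR m6 = T XOR T = F
m11 = m7 XOR m10 = F XOR F = F
m12 = m9 OR m11 = T OR F = T
m13 = m7 XNOR m8 = F XNOR T = F
m15 = m13 XOR m12 = F XOR T = T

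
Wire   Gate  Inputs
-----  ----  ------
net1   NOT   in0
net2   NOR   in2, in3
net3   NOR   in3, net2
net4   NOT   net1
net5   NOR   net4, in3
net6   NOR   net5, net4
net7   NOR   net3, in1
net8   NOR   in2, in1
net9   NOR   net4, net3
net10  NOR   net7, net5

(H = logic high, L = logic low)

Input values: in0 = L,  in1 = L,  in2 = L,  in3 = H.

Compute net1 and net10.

net1 = H  net10 = L

net1 = NOT in0 = NOT L = H
net2 = in2 NOR in3 = L NOR H = L
net3 = in3 NOR net2 = H NOR L = L
net4 = NOT net1 = NOT H = L
net5 = net4 NOR in3 = L NOR H = L
net7 = net3 NOR in1 = L NOR L = H
net10 = net7 NOR net5 = H NOR L = L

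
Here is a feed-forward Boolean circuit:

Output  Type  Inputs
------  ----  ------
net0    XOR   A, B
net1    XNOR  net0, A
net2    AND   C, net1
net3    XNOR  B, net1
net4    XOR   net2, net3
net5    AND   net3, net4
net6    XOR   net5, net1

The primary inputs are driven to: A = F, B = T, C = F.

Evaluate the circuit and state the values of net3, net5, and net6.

net3 = F  net5 = F  net6 = F

net0 = A XOR B = F XOR T = T
net1 = net0 XNOR A = T XNOR F = F
net2 = C AND net1 = F AND F = F
net3 = B XNOR net1 = T XNOR F = F
net4 = net2 XOR net3 = F XOR F = F
net5 = net3 AND net4 = F AND F = F
net6 = net5 XOR net1 = F XOR F = F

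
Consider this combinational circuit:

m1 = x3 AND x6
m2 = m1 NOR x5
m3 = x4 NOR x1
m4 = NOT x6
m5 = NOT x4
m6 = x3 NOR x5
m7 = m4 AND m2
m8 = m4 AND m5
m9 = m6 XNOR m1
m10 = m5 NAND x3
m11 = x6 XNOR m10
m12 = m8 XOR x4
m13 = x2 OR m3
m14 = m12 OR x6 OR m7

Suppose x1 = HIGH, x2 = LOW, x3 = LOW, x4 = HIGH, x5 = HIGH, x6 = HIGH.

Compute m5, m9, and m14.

m1 = x3 AND x6 = LOW AND HIGH = LOW
m2 = m1 NOR x5 = LOW NOR HIGH = LOW
m4 = NOT x6 = NOT HIGH = LOW
m5 = NOT x4 = NOT HIGH = LOW
m6 = x3 NOR x5 = LOW NOR HIGH = LOW
m7 = m4 AND m2 = LOW AND LOW = LOW
m8 = m4 AND m5 = LOW AND LOW = LOW
m9 = m6 XNOR m1 = LOW XNOR LOW = HIGH
m12 = m8 XOR x4 = LOW XOR HIGH = HIGH
m14 = m12 OR x6 OR m7 = HIGH OR HIGH OR LOW = HIGH

m5 = LOW, m9 = HIGH, m14 = HIGH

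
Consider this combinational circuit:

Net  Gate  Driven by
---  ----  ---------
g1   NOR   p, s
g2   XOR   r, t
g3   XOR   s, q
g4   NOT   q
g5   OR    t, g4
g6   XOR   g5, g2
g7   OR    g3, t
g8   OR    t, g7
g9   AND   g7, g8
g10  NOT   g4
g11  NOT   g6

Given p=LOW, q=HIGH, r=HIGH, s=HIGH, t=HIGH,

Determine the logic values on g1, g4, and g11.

g1 = LOW; g4 = LOW; g11 = LOW

g1 = p NOR s = LOW NOR HIGH = LOW
g2 = r XOR t = HIGH XOR HIGH = LOW
g4 = NOT q = NOT HIGH = LOW
g5 = t OR g4 = HIGH OR LOW = HIGH
g6 = g5 XOR g2 = HIGH XOR LOW = HIGH
g11 = NOT g6 = NOT HIGH = LOW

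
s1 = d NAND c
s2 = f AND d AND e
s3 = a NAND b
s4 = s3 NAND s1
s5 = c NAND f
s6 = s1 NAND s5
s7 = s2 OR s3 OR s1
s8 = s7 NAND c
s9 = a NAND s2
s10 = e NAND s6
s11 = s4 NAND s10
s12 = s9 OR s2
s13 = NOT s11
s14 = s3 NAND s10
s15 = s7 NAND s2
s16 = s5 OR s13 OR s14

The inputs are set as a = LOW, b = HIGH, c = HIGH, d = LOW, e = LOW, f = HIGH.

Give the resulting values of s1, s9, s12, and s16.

s1 = d NAND c = LOW NAND HIGH = HIGH
s2 = f AND d AND e = HIGH AND LOW AND LOW = LOW
s3 = a NAND b = LOW NAND HIGH = HIGH
s4 = s3 NAND s1 = HIGH NAND HIGH = LOW
s5 = c NAND f = HIGH NAND HIGH = LOW
s6 = s1 NAND s5 = HIGH NAND LOW = HIGH
s9 = a NAND s2 = LOW NAND LOW = HIGH
s10 = e NAND s6 = LOW NAND HIGH = HIGH
s11 = s4 NAND s10 = LOW NAND HIGH = HIGH
s12 = s9 OR s2 = HIGH OR LOW = HIGH
s13 = NOT s11 = NOT HIGH = LOW
s14 = s3 NAND s10 = HIGH NAND HIGH = LOW
s16 = s5 OR s13 OR s14 = LOW OR LOW OR LOW = LOW

s1 = HIGH; s9 = HIGH; s12 = HIGH; s16 = LOW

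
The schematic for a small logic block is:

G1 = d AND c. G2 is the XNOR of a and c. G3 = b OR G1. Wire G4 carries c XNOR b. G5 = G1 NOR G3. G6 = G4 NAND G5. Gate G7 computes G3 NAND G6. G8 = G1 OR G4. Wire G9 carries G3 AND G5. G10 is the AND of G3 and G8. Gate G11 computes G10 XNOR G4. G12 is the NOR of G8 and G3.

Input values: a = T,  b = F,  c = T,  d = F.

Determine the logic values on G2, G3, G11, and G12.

G1 = d AND c = F AND T = F
G2 = a XNOR c = T XNOR T = T
G3 = b OR G1 = F OR F = F
G4 = c XNOR b = T XNOR F = F
G8 = G1 OR G4 = F OR F = F
G10 = G3 AND G8 = F AND F = F
G11 = G10 XNOR G4 = F XNOR F = T
G12 = G8 NOR G3 = F NOR F = T

G2 = T; G3 = F; G11 = T; G12 = T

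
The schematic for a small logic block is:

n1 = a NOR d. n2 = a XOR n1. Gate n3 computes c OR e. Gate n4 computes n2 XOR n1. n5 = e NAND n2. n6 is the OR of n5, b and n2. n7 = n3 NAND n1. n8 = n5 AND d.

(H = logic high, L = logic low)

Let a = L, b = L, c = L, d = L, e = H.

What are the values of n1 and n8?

n1 = H, n8 = L

n1 = a NOR d = L NOR L = H
n2 = a XOR n1 = L XOR H = H
n5 = e NAND n2 = H NAND H = L
n8 = n5 AND d = L AND L = L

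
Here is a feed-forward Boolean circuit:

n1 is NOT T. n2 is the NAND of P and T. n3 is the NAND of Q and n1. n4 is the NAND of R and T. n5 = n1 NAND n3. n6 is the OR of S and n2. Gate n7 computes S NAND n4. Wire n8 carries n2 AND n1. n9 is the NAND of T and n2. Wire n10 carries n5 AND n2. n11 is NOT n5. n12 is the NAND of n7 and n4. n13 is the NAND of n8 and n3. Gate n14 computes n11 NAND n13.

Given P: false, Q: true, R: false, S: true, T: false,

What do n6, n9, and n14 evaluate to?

n6 = true, n9 = true, n14 = true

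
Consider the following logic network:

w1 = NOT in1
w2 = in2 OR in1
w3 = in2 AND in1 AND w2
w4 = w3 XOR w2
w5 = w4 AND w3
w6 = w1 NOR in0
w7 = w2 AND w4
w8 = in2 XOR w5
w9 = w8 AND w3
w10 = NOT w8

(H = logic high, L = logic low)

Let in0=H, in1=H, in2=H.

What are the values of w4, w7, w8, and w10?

w4 = L  w7 = L  w8 = H  w10 = L

w2 = in2 OR in1 = H OR H = H
w3 = in2 AND in1 AND w2 = H AND H AND H = H
w4 = w3 XOR w2 = H XOR H = L
w5 = w4 AND w3 = L AND H = L
w7 = w2 AND w4 = H AND L = L
w8 = in2 XOR w5 = H XOR L = H
w10 = NOT w8 = NOT H = L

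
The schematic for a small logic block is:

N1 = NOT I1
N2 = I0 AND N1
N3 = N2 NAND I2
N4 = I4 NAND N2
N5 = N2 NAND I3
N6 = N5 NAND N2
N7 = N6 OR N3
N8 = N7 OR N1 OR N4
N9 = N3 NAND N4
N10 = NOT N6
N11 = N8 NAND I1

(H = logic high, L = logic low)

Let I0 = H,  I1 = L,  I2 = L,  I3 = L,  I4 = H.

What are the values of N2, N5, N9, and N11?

N2 = H, N5 = H, N9 = H, N11 = H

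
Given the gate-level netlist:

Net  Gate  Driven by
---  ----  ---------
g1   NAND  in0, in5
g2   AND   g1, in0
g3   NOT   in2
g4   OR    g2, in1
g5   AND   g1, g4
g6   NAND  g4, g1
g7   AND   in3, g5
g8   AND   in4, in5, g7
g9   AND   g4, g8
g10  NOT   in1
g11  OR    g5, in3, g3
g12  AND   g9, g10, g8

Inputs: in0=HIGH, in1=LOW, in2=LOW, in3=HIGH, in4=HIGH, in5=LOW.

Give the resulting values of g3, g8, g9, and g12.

g3 = HIGH; g8 = LOW; g9 = LOW; g12 = LOW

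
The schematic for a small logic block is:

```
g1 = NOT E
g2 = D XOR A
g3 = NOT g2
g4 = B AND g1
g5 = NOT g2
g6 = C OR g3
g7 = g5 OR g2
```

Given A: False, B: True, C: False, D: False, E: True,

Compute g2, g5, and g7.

g2 = False  g5 = True  g7 = True

g2 = D XOR A = False XOR False = False
g5 = NOT g2 = NOT False = True
g7 = g5 OR g2 = True OR False = True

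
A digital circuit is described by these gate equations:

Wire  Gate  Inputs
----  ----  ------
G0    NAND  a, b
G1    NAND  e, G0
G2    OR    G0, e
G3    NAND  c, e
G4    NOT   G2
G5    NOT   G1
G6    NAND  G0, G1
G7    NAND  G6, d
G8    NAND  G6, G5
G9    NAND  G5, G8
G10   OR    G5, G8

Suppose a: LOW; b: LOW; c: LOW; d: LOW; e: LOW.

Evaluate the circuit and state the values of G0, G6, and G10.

G0 = a NAND b = LOW NAND LOW = HIGH
G1 = e NAND G0 = LOW NAND HIGH = HIGH
G5 = NOT G1 = NOT HIGH = LOW
G6 = G0 NAND G1 = HIGH NAND HIGH = LOW
G8 = G6 NAND G5 = LOW NAND LOW = HIGH
G10 = G5 OR G8 = LOW OR HIGH = HIGH

G0 = HIGH, G6 = LOW, G10 = HIGH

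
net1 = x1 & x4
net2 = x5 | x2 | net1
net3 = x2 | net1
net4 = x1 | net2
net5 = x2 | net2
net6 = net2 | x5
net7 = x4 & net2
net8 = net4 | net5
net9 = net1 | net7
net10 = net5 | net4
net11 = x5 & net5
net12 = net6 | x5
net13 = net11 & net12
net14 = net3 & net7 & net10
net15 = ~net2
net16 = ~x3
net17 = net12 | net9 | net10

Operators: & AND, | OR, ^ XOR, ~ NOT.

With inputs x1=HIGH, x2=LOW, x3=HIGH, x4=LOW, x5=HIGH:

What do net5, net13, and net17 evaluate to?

net5 = HIGH  net13 = HIGH  net17 = HIGH

net1 = x1 AND x4 = HIGH AND LOW = LOW
net2 = x5 OR x2 OR net1 = HIGH OR LOW OR LOW = HIGH
net4 = x1 OR net2 = HIGH OR HIGH = HIGH
net5 = x2 OR net2 = LOW OR HIGH = HIGH
net6 = net2 OR x5 = HIGH OR HIGH = HIGH
net7 = x4 AND net2 = LOW AND HIGH = LOW
net9 = net1 OR net7 = LOW OR LOW = LOW
net10 = net5 OR net4 = HIGH OR HIGH = HIGH
net11 = x5 AND net5 = HIGH AND HIGH = HIGH
net12 = net6 OR x5 = HIGH OR HIGH = HIGH
net13 = net11 AND net12 = HIGH AND HIGH = HIGH
net17 = net12 OR net9 OR net10 = HIGH OR LOW OR HIGH = HIGH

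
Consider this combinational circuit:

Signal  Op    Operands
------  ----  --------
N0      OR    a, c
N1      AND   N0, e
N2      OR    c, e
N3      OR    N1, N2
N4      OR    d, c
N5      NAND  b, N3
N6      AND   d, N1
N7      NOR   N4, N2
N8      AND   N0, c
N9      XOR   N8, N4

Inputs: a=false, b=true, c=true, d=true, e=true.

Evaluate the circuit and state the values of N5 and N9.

N5 = false, N9 = false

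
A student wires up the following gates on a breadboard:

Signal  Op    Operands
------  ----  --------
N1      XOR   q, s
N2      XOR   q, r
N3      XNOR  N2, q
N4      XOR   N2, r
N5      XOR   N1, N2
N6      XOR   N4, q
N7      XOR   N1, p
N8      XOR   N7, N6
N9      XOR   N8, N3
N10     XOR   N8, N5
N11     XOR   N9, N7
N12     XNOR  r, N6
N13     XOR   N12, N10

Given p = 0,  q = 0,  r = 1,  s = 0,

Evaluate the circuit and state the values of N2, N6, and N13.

N2 = 1; N6 = 0; N13 = 1

N1 = q XOR s = 0 XOR 0 = 0
N2 = q XOR r = 0 XOR 1 = 1
N4 = N2 XOR r = 1 XOR 1 = 0
N5 = N1 XOR N2 = 0 XOR 1 = 1
N6 = N4 XOR q = 0 XOR 0 = 0
N7 = N1 XOR p = 0 XOR 0 = 0
N8 = N7 XOR N6 = 0 XOR 0 = 0
N10 = N8 XOR N5 = 0 XOR 1 = 1
N12 = r XNOR N6 = 1 XNOR 0 = 0
N13 = N12 XOR N10 = 0 XOR 1 = 1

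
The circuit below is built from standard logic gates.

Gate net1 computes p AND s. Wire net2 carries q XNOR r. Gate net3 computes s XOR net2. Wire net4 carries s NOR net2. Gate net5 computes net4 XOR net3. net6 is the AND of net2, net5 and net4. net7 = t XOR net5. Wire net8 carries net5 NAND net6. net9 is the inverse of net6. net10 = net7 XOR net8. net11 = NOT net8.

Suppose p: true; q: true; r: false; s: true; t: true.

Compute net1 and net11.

net1 = p AND s = true AND true = true
net2 = q XNOR r = true XNOR false = false
net3 = s XOR net2 = true XOR false = true
net4 = s NOR net2 = true NOR false = false
net5 = net4 XOR net3 = false XOR true = true
net6 = net2 AND net5 AND net4 = false AND true AND false = false
net8 = net5 NAND net6 = true NAND false = true
net11 = NOT net8 = NOT true = false

net1 = true, net11 = false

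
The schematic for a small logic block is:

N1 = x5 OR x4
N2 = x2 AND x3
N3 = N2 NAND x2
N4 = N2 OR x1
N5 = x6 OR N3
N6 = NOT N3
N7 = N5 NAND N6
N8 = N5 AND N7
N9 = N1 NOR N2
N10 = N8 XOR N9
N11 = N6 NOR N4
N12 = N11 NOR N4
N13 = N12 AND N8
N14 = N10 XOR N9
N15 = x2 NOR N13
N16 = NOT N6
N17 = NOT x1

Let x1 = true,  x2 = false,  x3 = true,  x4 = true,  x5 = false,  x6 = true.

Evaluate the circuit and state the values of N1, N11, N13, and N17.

N1 = x5 OR x4 = false OR true = true
N2 = x2 AND x3 = false AND true = false
N3 = N2 NAND x2 = false NAND false = true
N4 = N2 OR x1 = false OR true = true
N5 = x6 OR N3 = true OR true = true
N6 = NOT N3 = NOT true = false
N7 = N5 NAND N6 = true NAND false = true
N8 = N5 AND N7 = true AND true = true
N11 = N6 NOR N4 = false NOR true = false
N12 = N11 NOR N4 = false NOR true = false
N13 = N12 AND N8 = false AND true = false
N17 = NOT x1 = NOT true = false

N1 = true  N11 = false  N13 = false  N17 = false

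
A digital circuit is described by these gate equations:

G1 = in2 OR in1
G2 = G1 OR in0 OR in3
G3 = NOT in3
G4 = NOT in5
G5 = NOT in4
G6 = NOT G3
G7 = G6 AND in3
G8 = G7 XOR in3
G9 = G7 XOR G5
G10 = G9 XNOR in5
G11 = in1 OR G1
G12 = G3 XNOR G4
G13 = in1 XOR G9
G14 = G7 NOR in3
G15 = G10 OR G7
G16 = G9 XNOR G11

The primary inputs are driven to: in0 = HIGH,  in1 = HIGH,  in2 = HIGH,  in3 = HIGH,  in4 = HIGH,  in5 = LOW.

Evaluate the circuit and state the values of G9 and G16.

G9 = HIGH, G16 = HIGH

G1 = in2 OR in1 = HIGH OR HIGH = HIGH
G3 = NOT in3 = NOT HIGH = LOW
G5 = NOT in4 = NOT HIGH = LOW
G6 = NOT G3 = NOT LOW = HIGH
G7 = G6 AND in3 = HIGH AND HIGH = HIGH
G9 = G7 XOR G5 = HIGH XOR LOW = HIGH
G11 = in1 OR G1 = HIGH OR HIGH = HIGH
G16 = G9 XNOR G11 = HIGH XNOR HIGH = HIGH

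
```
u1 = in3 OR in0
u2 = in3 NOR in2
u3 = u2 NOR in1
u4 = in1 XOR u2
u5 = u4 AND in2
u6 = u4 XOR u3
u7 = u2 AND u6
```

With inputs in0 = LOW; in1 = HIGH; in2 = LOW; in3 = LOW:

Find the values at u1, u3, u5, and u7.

u1 = LOW  u3 = LOW  u5 = LOW  u7 = LOW

u1 = in3 OR in0 = LOW OR LOW = LOW
u2 = in3 NOR in2 = LOW NOR LOW = HIGH
u3 = u2 NOR in1 = HIGH NOR HIGH = LOW
u4 = in1 XOR u2 = HIGH XOR HIGH = LOW
u5 = u4 AND in2 = LOW AND LOW = LOW
u6 = u4 XOR u3 = LOW XOR LOW = LOW
u7 = u2 AND u6 = HIGH AND LOW = LOW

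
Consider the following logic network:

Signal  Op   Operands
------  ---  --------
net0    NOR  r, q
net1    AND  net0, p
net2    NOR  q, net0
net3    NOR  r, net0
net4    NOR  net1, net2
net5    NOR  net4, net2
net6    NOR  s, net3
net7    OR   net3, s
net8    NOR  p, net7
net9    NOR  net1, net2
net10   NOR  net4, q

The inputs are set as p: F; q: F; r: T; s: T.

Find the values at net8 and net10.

net8 = F, net10 = T

net0 = r NOR q = T NOR F = F
net1 = net0 AND p = F AND F = F
net2 = q NOR net0 = F NOR F = T
net3 = r NOR net0 = T NOR F = F
net4 = net1 NOR net2 = F NOR T = F
net7 = net3 OR s = F OR T = T
net8 = p NOR net7 = F NOR T = F
net10 = net4 NOR q = F NOR F = T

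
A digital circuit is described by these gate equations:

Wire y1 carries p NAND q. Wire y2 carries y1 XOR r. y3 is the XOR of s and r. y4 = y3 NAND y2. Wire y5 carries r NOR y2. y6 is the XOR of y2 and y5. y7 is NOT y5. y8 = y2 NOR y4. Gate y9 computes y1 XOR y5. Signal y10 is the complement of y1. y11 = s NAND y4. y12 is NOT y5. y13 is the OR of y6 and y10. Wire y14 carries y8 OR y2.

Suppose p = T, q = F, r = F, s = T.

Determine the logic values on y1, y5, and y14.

y1 = p NAND q = T NAND F = T
y2 = y1 XOR r = T XOR F = T
y3 = s XOR r = T XOR F = T
y4 = y3 NAND y2 = T NAND T = F
y5 = r NOR y2 = F NOR T = F
y8 = y2 NOR y4 = T NOR F = F
y14 = y8 OR y2 = F OR T = T

y1 = T, y5 = F, y14 = T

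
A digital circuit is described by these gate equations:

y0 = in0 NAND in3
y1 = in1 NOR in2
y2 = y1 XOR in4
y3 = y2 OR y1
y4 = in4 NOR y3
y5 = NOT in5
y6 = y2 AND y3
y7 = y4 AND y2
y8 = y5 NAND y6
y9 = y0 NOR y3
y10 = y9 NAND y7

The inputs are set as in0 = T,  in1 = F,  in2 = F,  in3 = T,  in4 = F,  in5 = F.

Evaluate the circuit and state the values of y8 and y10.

y0 = in0 NAND in3 = T NAND T = F
y1 = in1 NOR in2 = F NOR F = T
y2 = y1 XOR in4 = T XOR F = T
y3 = y2 OR y1 = T OR T = T
y4 = in4 NOR y3 = F NOR T = F
y5 = NOT in5 = NOT F = T
y6 = y2 AND y3 = T AND T = T
y7 = y4 AND y2 = F AND T = F
y8 = y5 NAND y6 = T NAND T = F
y9 = y0 NOR y3 = F NOR T = F
y10 = y9 NAND y7 = F NAND F = T

y8 = F, y10 = T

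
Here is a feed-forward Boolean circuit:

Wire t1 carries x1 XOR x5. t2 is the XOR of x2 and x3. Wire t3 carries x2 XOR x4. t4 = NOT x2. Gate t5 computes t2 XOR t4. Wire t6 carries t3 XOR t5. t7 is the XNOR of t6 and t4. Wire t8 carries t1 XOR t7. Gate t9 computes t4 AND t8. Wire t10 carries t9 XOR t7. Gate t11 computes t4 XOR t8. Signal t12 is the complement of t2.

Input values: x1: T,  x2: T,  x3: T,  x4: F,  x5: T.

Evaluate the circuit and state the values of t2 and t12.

t2 = F, t12 = T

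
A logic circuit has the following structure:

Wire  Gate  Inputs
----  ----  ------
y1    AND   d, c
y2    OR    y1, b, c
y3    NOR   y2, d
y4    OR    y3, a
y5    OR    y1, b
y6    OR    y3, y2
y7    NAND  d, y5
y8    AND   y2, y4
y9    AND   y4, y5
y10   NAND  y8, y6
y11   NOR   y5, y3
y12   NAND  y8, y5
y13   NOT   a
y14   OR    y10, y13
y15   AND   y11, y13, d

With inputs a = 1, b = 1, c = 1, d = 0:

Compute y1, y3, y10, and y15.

y1 = 0, y3 = 0, y10 = 0, y15 = 0

y1 = d AND c = 0 AND 1 = 0
y2 = y1 OR b OR c = 0 OR 1 OR 1 = 1
y3 = y2 NOR d = 1 NOR 0 = 0
y4 = y3 OR a = 0 OR 1 = 1
y5 = y1 OR b = 0 OR 1 = 1
y6 = y3 OR y2 = 0 OR 1 = 1
y8 = y2 AND y4 = 1 AND 1 = 1
y10 = y8 NAND y6 = 1 NAND 1 = 0
y11 = y5 NOR y3 = 1 NOR 0 = 0
y13 = NOT a = NOT 1 = 0
y15 = y11 AND y13 AND d = 0 AND 0 AND 0 = 0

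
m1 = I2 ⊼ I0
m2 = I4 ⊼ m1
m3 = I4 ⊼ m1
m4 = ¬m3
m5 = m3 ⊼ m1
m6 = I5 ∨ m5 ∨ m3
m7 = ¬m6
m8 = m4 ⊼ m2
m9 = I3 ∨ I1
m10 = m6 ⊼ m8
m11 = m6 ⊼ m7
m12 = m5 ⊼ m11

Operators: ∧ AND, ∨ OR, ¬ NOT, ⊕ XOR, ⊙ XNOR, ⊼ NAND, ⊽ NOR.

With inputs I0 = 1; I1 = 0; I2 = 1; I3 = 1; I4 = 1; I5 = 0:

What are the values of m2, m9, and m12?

m1 = I2 NAND I0 = 1 NAND 1 = 0
m2 = I4 NAND m1 = 1 NAND 0 = 1
m3 = I4 NAND m1 = 1 NAND 0 = 1
m5 = m3 NAND m1 = 1 NAND 0 = 1
m6 = I5 OR m5 OR m3 = 0 OR 1 OR 1 = 1
m7 = NOT m6 = NOT 1 = 0
m9 = I3 OR I1 = 1 OR 0 = 1
m11 = m6 NAND m7 = 1 NAND 0 = 1
m12 = m5 NAND m11 = 1 NAND 1 = 0

m2 = 1, m9 = 1, m12 = 0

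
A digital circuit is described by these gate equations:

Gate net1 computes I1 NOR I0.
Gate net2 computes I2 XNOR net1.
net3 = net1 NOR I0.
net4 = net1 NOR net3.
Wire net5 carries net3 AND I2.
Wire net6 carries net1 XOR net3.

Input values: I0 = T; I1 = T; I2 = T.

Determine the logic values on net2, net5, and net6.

net1 = I1 NOR I0 = T NOR T = F
net2 = I2 XNOR net1 = T XNOR F = F
net3 = net1 NOR I0 = F NOR T = F
net5 = net3 AND I2 = F AND T = F
net6 = net1 XOR net3 = F XOR F = F

net2 = F, net5 = F, net6 = F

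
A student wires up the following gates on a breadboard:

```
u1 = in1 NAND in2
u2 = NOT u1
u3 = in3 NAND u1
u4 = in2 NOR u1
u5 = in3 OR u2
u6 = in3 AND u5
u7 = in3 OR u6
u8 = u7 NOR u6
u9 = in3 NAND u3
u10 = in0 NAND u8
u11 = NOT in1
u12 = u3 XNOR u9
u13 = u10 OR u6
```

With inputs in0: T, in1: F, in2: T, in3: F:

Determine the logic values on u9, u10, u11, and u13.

u9 = T; u10 = F; u11 = T; u13 = F

u1 = in1 NAND in2 = F NAND T = T
u2 = NOT u1 = NOT T = F
u3 = in3 NAND u1 = F NAND T = T
u5 = in3 OR u2 = F OR F = F
u6 = in3 AND u5 = F AND F = F
u7 = in3 OR u6 = F OR F = F
u8 = u7 NOR u6 = F NOR F = T
u9 = in3 NAND u3 = F NAND T = T
u10 = in0 NAND u8 = T NAND T = F
u11 = NOT in1 = NOT F = T
u13 = u10 OR u6 = F OR F = F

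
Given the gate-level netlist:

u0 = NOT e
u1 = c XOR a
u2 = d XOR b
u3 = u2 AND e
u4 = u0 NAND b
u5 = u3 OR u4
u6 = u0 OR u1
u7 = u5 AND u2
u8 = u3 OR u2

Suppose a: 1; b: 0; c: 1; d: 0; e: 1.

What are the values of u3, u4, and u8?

u0 = NOT e = NOT 1 = 0
u2 = d XOR b = 0 XOR 0 = 0
u3 = u2 AND e = 0 AND 1 = 0
u4 = u0 NAND b = 0 NAND 0 = 1
u8 = u3 OR u2 = 0 OR 0 = 0

u3 = 0, u4 = 1, u8 = 0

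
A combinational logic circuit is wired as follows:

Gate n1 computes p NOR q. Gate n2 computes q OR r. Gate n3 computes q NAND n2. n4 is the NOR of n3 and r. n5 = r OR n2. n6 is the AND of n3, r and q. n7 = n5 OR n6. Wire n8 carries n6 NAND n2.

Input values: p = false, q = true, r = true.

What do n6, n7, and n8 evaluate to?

n6 = false  n7 = true  n8 = true

n2 = q OR r = true OR true = true
n3 = q NAND n2 = true NAND true = false
n5 = r OR n2 = true OR true = true
n6 = n3 AND r AND q = false AND true AND true = false
n7 = n5 OR n6 = true OR false = true
n8 = n6 NAND n2 = false NAND true = true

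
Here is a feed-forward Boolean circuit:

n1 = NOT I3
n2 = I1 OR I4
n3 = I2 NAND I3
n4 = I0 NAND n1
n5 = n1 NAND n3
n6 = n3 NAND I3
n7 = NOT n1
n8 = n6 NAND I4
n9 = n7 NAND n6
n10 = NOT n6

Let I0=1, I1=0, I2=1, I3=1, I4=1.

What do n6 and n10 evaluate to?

n6 = 1  n10 = 0

n3 = I2 NAND I3 = 1 NAND 1 = 0
n6 = n3 NAND I3 = 0 NAND 1 = 1
n10 = NOT n6 = NOT 1 = 0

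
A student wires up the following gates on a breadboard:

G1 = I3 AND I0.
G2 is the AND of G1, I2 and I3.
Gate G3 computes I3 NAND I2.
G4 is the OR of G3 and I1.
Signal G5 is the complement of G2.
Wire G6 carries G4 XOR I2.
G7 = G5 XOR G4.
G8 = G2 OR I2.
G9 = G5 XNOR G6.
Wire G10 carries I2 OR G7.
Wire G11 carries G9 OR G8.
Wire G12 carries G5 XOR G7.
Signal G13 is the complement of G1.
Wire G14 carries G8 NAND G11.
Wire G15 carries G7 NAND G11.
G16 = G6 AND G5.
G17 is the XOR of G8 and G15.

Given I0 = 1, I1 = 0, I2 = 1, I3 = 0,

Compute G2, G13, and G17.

G2 = 0, G13 = 1, G17 = 0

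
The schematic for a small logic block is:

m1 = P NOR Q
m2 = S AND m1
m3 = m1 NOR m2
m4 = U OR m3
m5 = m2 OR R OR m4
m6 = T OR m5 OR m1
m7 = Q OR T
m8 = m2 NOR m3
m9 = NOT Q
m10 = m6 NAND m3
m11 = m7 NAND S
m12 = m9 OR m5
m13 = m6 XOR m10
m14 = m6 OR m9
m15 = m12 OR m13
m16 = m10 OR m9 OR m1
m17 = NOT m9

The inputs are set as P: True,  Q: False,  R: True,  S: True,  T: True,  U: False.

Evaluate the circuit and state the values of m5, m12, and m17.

m1 = P NOR Q = True NOR False = False
m2 = S AND m1 = True AND False = False
m3 = m1 NOR m2 = False NOR False = True
m4 = U OR m3 = False OR True = True
m5 = m2 OR R OR m4 = False OR True OR True = True
m9 = NOT Q = NOT False = True
m12 = m9 OR m5 = True OR True = True
m17 = NOT m9 = NOT True = False

m5 = True  m12 = True  m17 = False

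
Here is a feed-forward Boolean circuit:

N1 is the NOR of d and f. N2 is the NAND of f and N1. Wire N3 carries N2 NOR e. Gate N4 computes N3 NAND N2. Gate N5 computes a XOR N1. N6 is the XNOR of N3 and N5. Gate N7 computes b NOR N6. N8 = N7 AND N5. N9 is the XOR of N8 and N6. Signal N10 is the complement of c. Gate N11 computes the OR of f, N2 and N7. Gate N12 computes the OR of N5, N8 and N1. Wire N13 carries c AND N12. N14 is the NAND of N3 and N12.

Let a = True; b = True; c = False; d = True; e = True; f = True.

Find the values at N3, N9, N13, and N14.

N3 = False; N9 = False; N13 = False; N14 = True

N1 = d NOR f = True NOR True = False
N2 = f NAND N1 = True NAND False = True
N3 = N2 NOR e = True NOR True = False
N5 = a XOR N1 = True XOR False = True
N6 = N3 XNOR N5 = False XNOR True = False
N7 = b NOR N6 = True NOR False = False
N8 = N7 AND N5 = False AND True = False
N9 = N8 XOR N6 = False XOR False = False
N12 = N5 OR N8 OR N1 = True OR False OR False = True
N13 = c AND N12 = False AND True = False
N14 = N3 NAND N12 = False NAND True = True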